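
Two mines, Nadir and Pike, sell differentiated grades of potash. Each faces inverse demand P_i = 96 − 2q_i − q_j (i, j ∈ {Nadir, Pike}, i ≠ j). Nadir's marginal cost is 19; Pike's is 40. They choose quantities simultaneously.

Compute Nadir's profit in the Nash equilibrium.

Mine Nadir's profit: π = q_{Nadir}(96 − 2q_{Nadir} − q_{Pike}) − 19q_{Nadir}.
∂π/∂q_{Nadir} = 77 − 4q_{Nadir} − q_{Pike} = 0 ⇒ q_{Nadir} = 19.25 − 0.25q_{Pike}.
Similarly q_{Pike} = 14 − 0.25q_{Nadir}.
Substituting the second reaction function into the first: q_{Nadir} = 19.25 − 0.25(14 − 0.25q_{Nadir}), which gives 0.9375q_{Nadir} = 15.75 ⇒ q_{Nadir} = 16.8.
Then q_{Pike} = 14 − 0.25·16.8 = 9.8.
P_{Nadir} = 96 − 2·16.8 − 9.8 = 52.6.
Profit = (52.6 − 19)·16.8 = 564.48.

564.48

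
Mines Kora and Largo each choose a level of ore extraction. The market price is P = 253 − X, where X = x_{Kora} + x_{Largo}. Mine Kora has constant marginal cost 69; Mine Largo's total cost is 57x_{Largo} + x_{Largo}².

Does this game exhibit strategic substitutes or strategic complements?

strategic substitutes

Mine Kora's profit: π = x_{Kora}(253 − (x_{Kora} + x_{Largo})) − 69x_{Kora}.
∂π/∂x_{Kora} = 184 − 2x_{Kora} − x_{Largo} = 0, so x_{Kora} = 92 − 0.5x_{Largo}.
The best-response slope dx_{Kora}/dx_{Largo} = −0.5 < 0: the reaction function is downward-sloping, so the choices are strategic substitutes.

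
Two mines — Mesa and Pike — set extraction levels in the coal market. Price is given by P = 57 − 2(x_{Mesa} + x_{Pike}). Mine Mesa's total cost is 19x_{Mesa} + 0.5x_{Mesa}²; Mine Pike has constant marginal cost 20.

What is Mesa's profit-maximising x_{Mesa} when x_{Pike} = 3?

6.4

Mine Mesa's profit: π = x_{Mesa}(57 − 2(x_{Mesa} + x_{Pike})) − 19x_{Mesa} − 0.5x_{Mesa}².
∂π/∂x_{Mesa} = 38 − 5x_{Mesa} − 2x_{Pike} = 0, so x_{Mesa} = 7.6 − 0.4x_{Pike}.
At x_{Pike} = 3: x_{Mesa} = 7.6 − 0.4·3 = 6.4.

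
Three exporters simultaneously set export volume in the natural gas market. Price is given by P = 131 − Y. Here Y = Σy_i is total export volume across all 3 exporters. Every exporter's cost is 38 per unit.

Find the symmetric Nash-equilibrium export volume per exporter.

A representative exporter's profit is π_i = y_i(131 − Y) − 38y_i, with Y = y_i + Σ_{j≠i} y_j.
First-order condition: 93 − 2y_i − Σ_{j≠i} y_j = 0.
Imposing symmetry (y_j = y for all j) turns Σ_{j≠i} y_j into 2y, so 93 = 4y and y = 23.25.

23.25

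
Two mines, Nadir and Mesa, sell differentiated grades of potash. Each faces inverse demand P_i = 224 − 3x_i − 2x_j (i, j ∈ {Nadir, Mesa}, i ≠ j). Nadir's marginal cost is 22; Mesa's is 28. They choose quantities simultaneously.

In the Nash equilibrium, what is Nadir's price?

98.875

Mine Nadir's profit: π = x_{Nadir}(224 − 3x_{Nadir} − 2x_{Mesa}) − 22x_{Nadir}.
∂π/∂x_{Nadir} = 202 − 6x_{Nadir} − 2x_{Mesa} = 0 ⇒ x_{Nadir} = 101/3 − (1/3)x_{Mesa}.
Similarly x_{Mesa} = 98/3 − (1/3)x_{Nadir}.
Plugging x_{Mesa} into Nadir's best response: x_{Nadir} = 101/3 − (1/3)(98/3 − (1/3)x_{Nadir}) ⇒ (8/9)x_{Nadir} = 205/9, so x_{Nadir} = 25.625.
Then x_{Mesa} = 98/3 − (1/3)·25.625 = 24.125.
P_{Nadir} = 224 − 3·25.625 − 2·24.125 = 98.875.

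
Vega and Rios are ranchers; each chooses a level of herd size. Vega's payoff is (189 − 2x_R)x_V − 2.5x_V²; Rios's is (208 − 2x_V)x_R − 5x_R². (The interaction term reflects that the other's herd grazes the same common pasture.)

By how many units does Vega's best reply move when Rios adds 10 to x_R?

Expanding Vega's payoff: 189x_V − 2x_Rx_V − 2.5x_V².
∂π/∂x_V = 189 − 2x_R − 5x_V = 0, so x_V = 37.8 − 0.4x_R.
The reaction-function slope is −0.4, so a 10-unit rise in x_R moves x_V by −0.4 × 10 = −4. Vega's best response falls — the actions are strategic substitutes.

-4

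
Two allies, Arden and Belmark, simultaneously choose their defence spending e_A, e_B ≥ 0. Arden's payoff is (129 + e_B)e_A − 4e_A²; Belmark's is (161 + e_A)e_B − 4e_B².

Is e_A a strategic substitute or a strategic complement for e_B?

Expanding Arden's payoff: 129e_A + e_Be_A − 4e_A².
∂π/∂e_A = 129 + e_B − 8e_A = 0, so e_A = 16.125 + 0.125e_B.
The best-response slope de_A/de_B = 0.125 > 0: the reaction function is upward-sloping, so the choices are strategic complements.

strategic complements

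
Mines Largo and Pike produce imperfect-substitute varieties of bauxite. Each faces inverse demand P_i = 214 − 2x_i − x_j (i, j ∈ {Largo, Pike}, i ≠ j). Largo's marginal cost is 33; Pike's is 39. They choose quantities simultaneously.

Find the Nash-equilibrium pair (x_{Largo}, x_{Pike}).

36.6, 34.6

Mine Largo's profit: π = x_{Largo}(214 − 2x_{Largo} − x_{Pike}) − 33x_{Largo}.
∂π/∂x_{Largo} = 181 − 4x_{Largo} − x_{Pike} = 0 ⇒ x_{Largo} = 45.25 − 0.25x_{Pike}.
Similarly x_{Pike} = 43.75 − 0.25x_{Largo}.
Solving the two reaction functions simultaneously: (1 − (−0.25)(−0.25))x_{Largo} = 45.25 − 0.25·43.75, so 0.9375x_{Largo} = 34.3125 and x_{Largo} = 36.6.
Then x_{Pike} = 43.75 − 0.25·36.6 = 34.6.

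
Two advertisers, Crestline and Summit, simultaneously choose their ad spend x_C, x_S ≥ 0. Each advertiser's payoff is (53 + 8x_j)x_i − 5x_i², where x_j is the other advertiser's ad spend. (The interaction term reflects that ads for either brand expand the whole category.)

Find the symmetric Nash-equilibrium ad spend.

Crestline's payoff is (53 + 8x_S)x_C − 5x_C².
∂π/∂x_C = 53 + 8x_S − 10x_C = 0, so x_C = 5.3 + 0.8x_S.
Setting x_C = x_S in the reaction function: x_C = 5.3 + 0.8x_C, so x_C = 5.3 / 0.2 = 26.5.

26.5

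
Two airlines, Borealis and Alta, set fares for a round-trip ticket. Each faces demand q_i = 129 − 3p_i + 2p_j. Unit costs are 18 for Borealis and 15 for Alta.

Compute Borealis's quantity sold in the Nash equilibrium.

Borealis's profit: π = (p_{Borealis} − 18)(129 − 3p_{Borealis} + 2p_{Alta}).
∂π/∂p_{Borealis} = 183 − 6p_{Borealis} + 2p_{Alta} = 0 ⇒ p_{Borealis} = 30.5 + (1/3)p_{Alta}.
Similarly p_{Alta} = 29 + (1/3)p_{Borealis}.
Plugging p_{Alta} into Borealis's best response: p_{Borealis} = 30.5 + (1/3)(29 + (1/3)p_{Borealis}) ⇒ (8/9)p_{Borealis} = 241/6, so p_{Borealis} = 45.1875.
Then p_{Alta} = 29 + (1/3)·45.1875 = 44.0625.
q_{Borealis} = 129 − 3·45.1875 + 2·44.0625 = 81.5625.

81.5625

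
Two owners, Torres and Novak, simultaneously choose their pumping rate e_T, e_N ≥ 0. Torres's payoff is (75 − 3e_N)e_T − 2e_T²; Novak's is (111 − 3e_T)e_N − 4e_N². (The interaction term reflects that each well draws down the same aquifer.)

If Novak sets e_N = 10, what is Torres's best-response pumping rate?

11.25

Expanding Torres's payoff: 75e_T − 3e_Ne_T − 2e_T².
∂π/∂e_T = 75 − 3e_N − 4e_T = 0, so e_T = 18.75 − 0.75e_N.
At e_N = 10: e_T = 18.75 − 0.75·10 = 11.25.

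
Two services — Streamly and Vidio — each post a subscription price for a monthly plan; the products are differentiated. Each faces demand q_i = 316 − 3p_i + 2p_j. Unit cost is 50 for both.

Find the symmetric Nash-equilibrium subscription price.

116.5

Streamly's profit: π = (p_{Streamly} − 50)(316 − 3p_{Streamly} + 2p_{Vidio}).
∂π/∂p_{Streamly} = 466 − 6p_{Streamly} + 2p_{Vidio} = 0 ⇒ p_{Streamly} = 233/3 + (1/3)p_{Vidio}.
By symmetry p_{Vidio} = p_{Streamly}; substituting into the reaction function, (2/3)p_{Streamly} = 233/3 and p_{Streamly} = 116.5.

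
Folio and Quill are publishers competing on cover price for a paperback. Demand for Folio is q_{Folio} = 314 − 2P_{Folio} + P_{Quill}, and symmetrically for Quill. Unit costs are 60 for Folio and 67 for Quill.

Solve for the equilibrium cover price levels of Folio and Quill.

Folio's profit: π = (P_{Folio} − 60)(314 − 2P_{Folio} + P_{Quill}).
∂π/∂P_{Folio} = 434 − 4P_{Folio} + P_{Quill} = 0 ⇒ P_{Folio} = 108.5 + 0.25P_{Quill}.
Similarly P_{Quill} = 112 + 0.25P_{Folio}.
Plugging P_{Quill} into Folio's best response: P_{Folio} = 108.5 + 0.25(112 + 0.25P_{Folio}) ⇒ 0.9375P_{Folio} = 136.5, so P_{Folio} = 145.6.
Then P_{Quill} = 112 + 0.25·145.6 = 148.4.

145.6, 148.4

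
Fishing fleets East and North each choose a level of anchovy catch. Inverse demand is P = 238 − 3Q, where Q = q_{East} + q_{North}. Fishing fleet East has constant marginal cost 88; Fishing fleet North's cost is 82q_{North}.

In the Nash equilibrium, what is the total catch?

34

Fishing fleet East's profit: π = q_{East}(238 − 3(q_{East} + q_{North})) − 88q_{East}.
∂π/∂q_{East} = 150 − 6q_{East} − 3q_{North} = 0, so q_{East} = 25 − 0.5q_{North}.
By the same steps for North: q_{North} = 26 − 0.5q_{East}.
Substituting the second reaction function into the first: q_{East} = 25 − 0.5(26 − 0.5q_{East}), which gives 0.75q_{East} = 12 ⇒ q_{East} = 16.
Then q_{North} = 26 − 0.5·16 = 18.
Total catch: 16 + 18 = 34.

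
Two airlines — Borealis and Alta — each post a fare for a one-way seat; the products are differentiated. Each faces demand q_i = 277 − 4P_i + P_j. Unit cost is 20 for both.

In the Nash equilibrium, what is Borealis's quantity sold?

Borealis's profit: π = (P_{Borealis} − 20)(277 − 4P_{Borealis} + P_{Alta}).
∂π/∂P_{Borealis} = 357 − 8P_{Borealis} + P_{Alta} = 0 ⇒ P_{Borealis} = 44.625 + 0.125P_{Alta}.
By symmetry P_{Alta} = P_{Borealis}; substituting into the reaction function, 0.875P_{Borealis} = 44.625 and P_{Borealis} = 51.
q_{Borealis} = 277 − 4·51 + 51 = 124.

124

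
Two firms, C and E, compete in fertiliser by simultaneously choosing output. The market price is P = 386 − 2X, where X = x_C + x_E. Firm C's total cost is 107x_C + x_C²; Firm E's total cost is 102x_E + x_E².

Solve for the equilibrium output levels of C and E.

34.5625, 35.8125

Firm C's profit: π = x_C(386 − 2(x_C + x_E)) − 107x_C − x_C².
∂π/∂x_C = 279 − 6x_C − 2x_E = 0, so x_C = 46.5 − (1/3)x_E.
By the same steps for E: x_E = 142/3 − (1/3)x_C.
Solving the two reaction functions simultaneously: (1 − (−1/3)(−1/3))x_C = 46.5 − (1/3)·(142/3), so (8/9)x_C = 553/18 and x_C = 34.5625.
Then x_E = 142/3 − (1/3)·34.5625 = 35.8125.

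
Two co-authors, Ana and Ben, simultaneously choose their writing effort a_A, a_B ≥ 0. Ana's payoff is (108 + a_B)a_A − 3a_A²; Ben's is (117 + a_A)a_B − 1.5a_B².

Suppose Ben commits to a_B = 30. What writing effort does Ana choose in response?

23

Expanding Ana's payoff: 108a_A + a_Ba_A − 3a_A².
∂π/∂a_A = 108 + a_B − 6a_A = 0, so a_A = 18 + (1/6)a_B.
At a_B = 30: a_A = 18 + (1/6)·30 = 23.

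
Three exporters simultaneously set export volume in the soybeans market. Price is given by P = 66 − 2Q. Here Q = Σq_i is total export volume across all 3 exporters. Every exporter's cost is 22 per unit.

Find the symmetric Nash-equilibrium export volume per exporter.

A representative exporter's profit is π_i = q_i(66 − 2Q) − 22q_i, with Q = q_i + Σ_{j≠i} q_j.
First-order condition: 44 − 4q_i − 2Σ_{j≠i} q_j = 0.
With identical exporters, set every q_j = q: then 44 − 4q − 4q = 0, i.e. q = 44/8 = 5.5.

5.5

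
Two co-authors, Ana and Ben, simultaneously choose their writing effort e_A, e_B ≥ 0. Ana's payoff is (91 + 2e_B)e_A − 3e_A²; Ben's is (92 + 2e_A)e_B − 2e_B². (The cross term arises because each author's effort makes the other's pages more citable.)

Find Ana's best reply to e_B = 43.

Expanding Ana's payoff: 91e_A + 2e_Be_A − 3e_A².
∂π/∂e_A = 91 + 2e_B − 6e_A = 0, so e_A = 91/6 + (1/3)e_B.
At e_B = 43: e_A = 91/6 + (1/3)·43 = 29.5.

29.5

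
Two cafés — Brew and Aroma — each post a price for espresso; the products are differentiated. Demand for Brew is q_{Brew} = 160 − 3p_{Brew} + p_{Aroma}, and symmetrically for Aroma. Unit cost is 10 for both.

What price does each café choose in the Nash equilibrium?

Brew's profit: π = (p_{Brew} − 10)(160 − 3p_{Brew} + p_{Aroma}).
∂π/∂p_{Brew} = 190 − 6p_{Brew} + p_{Aroma} = 0 ⇒ p_{Brew} = 95/3 + (1/6)p_{Aroma}.
The game is symmetric, so in equilibrium p_{Aroma} = p_{Brew}: the reaction function gives (5/6)p_{Brew} = 95/3, hence p_{Brew} = 38.

38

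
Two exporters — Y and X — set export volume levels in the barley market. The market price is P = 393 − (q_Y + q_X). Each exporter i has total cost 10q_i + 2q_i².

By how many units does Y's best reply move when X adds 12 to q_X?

-2

Exporter Y's profit: π = q_Y(393 − (q_Y + q_X)) − 10q_Y − 2q_Y².
∂π/∂q_Y = 383 − 6q_Y − q_X = 0, so q_Y = 383/6 − (1/6)q_X.
The reaction-function slope is −1/6, so a 12-unit rise in q_X moves q_Y by −1/6 × 12 = −2. Y's best response falls — the actions are strategic substitutes.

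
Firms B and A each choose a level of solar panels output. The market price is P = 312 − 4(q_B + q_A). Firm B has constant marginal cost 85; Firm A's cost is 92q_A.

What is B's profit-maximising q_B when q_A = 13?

Firm B's profit: π = q_B(312 − 4(q_B + q_A)) − 85q_B.
∂π/∂q_B = 227 − 8q_B − 4q_A = 0, so q_B = 28.375 − 0.5q_A.
At q_A = 13: q_B = 28.375 − 0.5·13 = 21.875.

21.875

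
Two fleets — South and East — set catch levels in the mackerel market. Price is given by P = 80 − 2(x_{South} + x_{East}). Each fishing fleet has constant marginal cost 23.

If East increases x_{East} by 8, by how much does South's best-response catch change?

Fishing fleet South's profit: π = x_{South}(80 − 2(x_{South} + x_{East})) − 23x_{South}.
∂π/∂x_{South} = 57 − 4x_{South} − 2x_{East} = 0, so x_{South} = 14.25 − 0.5x_{East}.
The reaction-function slope is −0.5, so an 8-unit rise in x_{East} moves x_{South} by −0.5 × 8 = −4. South's best response falls — the actions are strategic substitutes.

-4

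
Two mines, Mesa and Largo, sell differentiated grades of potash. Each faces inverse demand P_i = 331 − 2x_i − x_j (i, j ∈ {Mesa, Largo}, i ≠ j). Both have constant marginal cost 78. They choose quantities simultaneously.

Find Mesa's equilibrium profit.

5120.72

Mine Mesa's profit: π = x_{Mesa}(331 − 2x_{Mesa} − x_{Largo}) − 78x_{Mesa}.
∂π/∂x_{Mesa} = 253 − 4x_{Mesa} − x_{Largo} = 0 ⇒ x_{Mesa} = 63.25 − 0.25x_{Largo}.
Setting x_{Mesa} = x_{Largo} in the reaction function: x_{Mesa} = 63.25 − 0.25x_{Mesa}, so x_{Mesa} = 63.25 / 1.25 = 50.6.
P_{Mesa} = 331 − 2·50.6 − 50.6 = 179.2.
Profit = (179.2 − 78)·50.6 = 5120.72.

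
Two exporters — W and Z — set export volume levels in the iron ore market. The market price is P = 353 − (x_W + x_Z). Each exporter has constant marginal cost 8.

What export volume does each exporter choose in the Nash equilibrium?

Exporter W's profit: π = x_W(353 − (x_W + x_Z)) − 8x_W.
∂π/∂x_W = 345 − 2x_W − x_Z = 0, so x_W = 172.5 − 0.5x_Z.
By symmetry x_Z = x_W; substituting into the reaction function, 1.5x_W = 172.5 and x_W = 115.

115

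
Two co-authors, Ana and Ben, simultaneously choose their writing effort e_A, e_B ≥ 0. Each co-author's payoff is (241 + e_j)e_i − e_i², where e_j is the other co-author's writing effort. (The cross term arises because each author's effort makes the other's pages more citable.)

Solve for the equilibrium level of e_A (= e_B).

241

Ana's payoff is (241 + e_B)e_A − e_A².
∂π/∂e_A = 241 + e_B − 2e_A = 0, so e_A = 120.5 + 0.5e_B.
By symmetry e_B = e_A; substituting into the reaction function, 0.5e_A = 120.5 and e_A = 241.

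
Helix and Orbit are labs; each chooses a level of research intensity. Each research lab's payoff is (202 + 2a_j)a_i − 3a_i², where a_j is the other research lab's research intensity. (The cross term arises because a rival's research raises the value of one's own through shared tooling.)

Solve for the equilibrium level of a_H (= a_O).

Helix's payoff is (202 + 2a_O)a_H − 3a_H².
∂π/∂a_H = 202 + 2a_O − 6a_H = 0, so a_H = 101/3 + (1/3)a_O.
By symmetry a_O = a_H; substituting into the reaction function, (2/3)a_H = 101/3 and a_H = 50.5.

50.5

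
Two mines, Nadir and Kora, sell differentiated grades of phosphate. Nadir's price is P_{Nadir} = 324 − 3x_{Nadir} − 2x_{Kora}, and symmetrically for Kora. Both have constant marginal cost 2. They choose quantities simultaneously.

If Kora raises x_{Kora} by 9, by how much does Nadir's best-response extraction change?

-3

Mine Nadir's profit: π = x_{Nadir}(324 − 3x_{Nadir} − 2x_{Kora}) − 2x_{Nadir}.
∂π/∂x_{Nadir} = 322 − 6x_{Nadir} − 2x_{Kora} = 0 ⇒ x_{Nadir} = 161/3 − (1/3)x_{Kora}.
The reaction-function slope is −1/3, so a 9-unit rise in x_{Kora} moves x_{Nadir} by −1/3 × 9 = −3. Nadir's best response falls — the actions are strategic substitutes.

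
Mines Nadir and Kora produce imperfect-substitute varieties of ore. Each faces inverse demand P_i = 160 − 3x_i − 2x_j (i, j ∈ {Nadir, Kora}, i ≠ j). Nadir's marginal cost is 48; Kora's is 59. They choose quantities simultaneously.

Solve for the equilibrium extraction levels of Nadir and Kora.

Mine Nadir's profit: π = x_{Nadir}(160 − 3x_{Nadir} − 2x_{Kora}) − 48x_{Nadir}.
∂π/∂x_{Nadir} = 112 − 6x_{Nadir} − 2x_{Kora} = 0 ⇒ x_{Nadir} = 56/3 − (1/3)x_{Kora}.
Similarly x_{Kora} = 101/6 − (1/3)x_{Nadir}.
Substituting the second reaction function into the first: x_{Nadir} = 56/3 − (1/3)(101/6 − (1/3)x_{Nadir}), which gives (8/9)x_{Nadir} = 235/18 ⇒ x_{Nadir} = 14.6875.
Then x_{Kora} = 101/6 − (1/3)·14.6875 = 11.9375.

14.6875, 11.9375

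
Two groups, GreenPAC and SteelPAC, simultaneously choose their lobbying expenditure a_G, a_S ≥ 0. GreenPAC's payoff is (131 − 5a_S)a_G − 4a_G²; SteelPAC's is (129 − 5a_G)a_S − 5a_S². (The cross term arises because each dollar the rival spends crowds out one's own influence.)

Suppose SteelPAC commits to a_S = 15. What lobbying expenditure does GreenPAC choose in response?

Expanding GreenPAC's payoff: 131a_G − 5a_Sa_G − 4a_G².
∂π/∂a_G = 131 − 5a_S − 8a_G = 0, so a_G = 16.375 − 0.625a_S.
At a_S = 15: a_G = 16.375 − 0.625·15 = 7.

7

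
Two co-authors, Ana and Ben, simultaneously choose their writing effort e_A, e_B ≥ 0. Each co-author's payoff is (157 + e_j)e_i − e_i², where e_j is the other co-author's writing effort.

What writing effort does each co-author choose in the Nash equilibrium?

157

Ana's payoff is (157 + e_B)e_A − e_A².
∂π/∂e_A = 157 + e_B − 2e_A = 0, so e_A = 78.5 + 0.5e_B.
The game is symmetric, so in equilibrium e_B = e_A: the reaction function gives 0.5e_A = 78.5, hence e_A = 157.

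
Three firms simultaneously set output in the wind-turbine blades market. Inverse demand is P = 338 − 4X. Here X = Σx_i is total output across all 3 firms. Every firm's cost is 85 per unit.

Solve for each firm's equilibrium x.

A representative firm's profit is π_i = x_i(338 − 4X) − 85x_i, with X = x_i + Σ_{j≠i} x_j.
First-order condition: 253 − 8x_i − 4Σ_{j≠i} x_j = 0.
With identical firms, set every x_j = x: then 253 − 8x − 8x = 0, i.e. x = 253/16 = 15.8125.

15.8125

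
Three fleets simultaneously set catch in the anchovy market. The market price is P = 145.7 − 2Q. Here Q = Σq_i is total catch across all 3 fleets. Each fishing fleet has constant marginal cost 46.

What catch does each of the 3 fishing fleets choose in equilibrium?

12.4625

A representative fishing fleet's profit is π_i = q_i(145.7 − 2Q) − 46q_i, with Q = q_i + Σ_{j≠i} q_j.
First-order condition: 99.7 − 4q_i − 2Σ_{j≠i} q_j = 0.
Imposing symmetry (q_j = q for all j) turns Σ_{j≠i} q_j into 2q, so 99.7 = 8q and q = 12.4625.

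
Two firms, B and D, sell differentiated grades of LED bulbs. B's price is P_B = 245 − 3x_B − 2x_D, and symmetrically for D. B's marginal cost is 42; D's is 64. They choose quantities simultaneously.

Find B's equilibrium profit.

Firm B's profit: π = x_B(245 − 3x_B − 2x_D) − 42x_B.
∂π/∂x_B = 203 − 6x_B − 2x_D = 0 ⇒ x_B = 203/6 − (1/3)x_D.
Similarly x_D = 181/6 − (1/3)x_B.
Solving the two reaction functions simultaneously: (1 − (−1/3)(−1/3))x_B = 203/6 − (1/3)·(181/6), so (8/9)x_B = 214/9 and x_B = 26.75.
Then x_D = 181/6 − (1/3)·26.75 = 21.25.
P_B = 245 − 3·26.75 − 2·21.25 = 122.25.
Profit = (122.25 − 42)·26.75 = 2146.6875.

2146.6875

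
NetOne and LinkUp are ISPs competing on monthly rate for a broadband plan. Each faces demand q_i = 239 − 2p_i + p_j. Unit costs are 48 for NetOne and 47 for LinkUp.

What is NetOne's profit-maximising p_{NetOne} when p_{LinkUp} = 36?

NetOne's profit: π = (p_{NetOne} − 48)(239 − 2p_{NetOne} + p_{LinkUp}).
∂π/∂p_{NetOne} = 335 − 4p_{NetOne} + p_{LinkUp} = 0 ⇒ p_{NetOne} = 83.75 + 0.25p_{LinkUp}.
At p_{LinkUp} = 36: p_{NetOne} = 83.75 + 0.25·36 = 92.75.

92.75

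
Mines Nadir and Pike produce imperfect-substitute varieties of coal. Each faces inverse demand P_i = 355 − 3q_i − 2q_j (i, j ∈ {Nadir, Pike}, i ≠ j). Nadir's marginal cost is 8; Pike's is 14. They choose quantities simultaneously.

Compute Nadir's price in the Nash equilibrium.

Mine Nadir's profit: π = q_{Nadir}(355 − 3q_{Nadir} − 2q_{Pike}) − 8q_{Nadir}.
∂π/∂q_{Nadir} = 347 − 6q_{Nadir} − 2q_{Pike} = 0 ⇒ q_{Nadir} = 347/6 − (1/3)q_{Pike}.
Similarly q_{Pike} = 341/6 − (1/3)q_{Nadir}.
Plugging q_{Pike} into Nadir's best response: q_{Nadir} = 347/6 − (1/3)(341/6 − (1/3)q_{Nadir}) ⇒ (8/9)q_{Nadir} = 350/9, so q_{Nadir} = 43.75.
Then q_{Pike} = 341/6 − (1/3)·43.75 = 42.25.
P_{Nadir} = 355 − 3·43.75 − 2·42.25 = 139.25.

139.25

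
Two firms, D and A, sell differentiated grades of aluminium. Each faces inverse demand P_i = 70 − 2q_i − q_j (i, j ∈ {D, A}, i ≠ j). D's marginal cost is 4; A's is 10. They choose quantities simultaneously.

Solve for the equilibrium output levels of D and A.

Firm D's profit: π = q_D(70 − 2q_D − q_A) − 4q_D.
∂π/∂q_D = 66 − 4q_D − q_A = 0 ⇒ q_D = 16.5 − 0.25q_A.
Similarly q_A = 15 − 0.25q_D.
Plugging q_A into D's best response: q_D = 16.5 − 0.25(15 − 0.25q_D) ⇒ 0.9375q_D = 12.75, so q_D = 13.6.
Then q_A = 15 − 0.25·13.6 = 11.6.

13.6, 11.6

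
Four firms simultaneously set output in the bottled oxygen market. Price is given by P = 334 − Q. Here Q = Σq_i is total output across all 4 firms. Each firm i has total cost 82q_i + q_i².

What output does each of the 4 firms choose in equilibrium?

A representative firm's profit is π_i = q_i(334 − Q) − 82q_i − q_i², with Q = q_i + Σ_{j≠i} q_j.
First-order condition: 252 − 4q_i − Σ_{j≠i} q_j = 0.
In a symmetric equilibrium every firm chooses the same q, so Σ_{j≠i} q_j = 3q. The condition becomes 252 − 7q = 0, giving q = 252/7 = 36.

36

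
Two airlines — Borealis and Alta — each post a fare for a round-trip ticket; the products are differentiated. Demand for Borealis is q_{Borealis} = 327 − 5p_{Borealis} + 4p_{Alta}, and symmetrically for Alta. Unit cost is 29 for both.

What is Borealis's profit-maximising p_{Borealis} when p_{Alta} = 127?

Borealis's profit: π = (p_{Borealis} − 29)(327 − 5p_{Borealis} + 4p_{Alta}).
∂π/∂p_{Borealis} = 472 − 10p_{Borealis} + 4p_{Alta} = 0 ⇒ p_{Borealis} = 47.2 + 0.4p_{Alta}.
At p_{Alta} = 127: p_{Borealis} = 47.2 + 0.4·127 = 98.

98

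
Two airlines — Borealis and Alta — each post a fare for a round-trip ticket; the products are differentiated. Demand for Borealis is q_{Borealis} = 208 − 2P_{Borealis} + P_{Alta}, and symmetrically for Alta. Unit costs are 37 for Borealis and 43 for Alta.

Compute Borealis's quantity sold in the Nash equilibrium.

Borealis's profit: π = (P_{Borealis} − 37)(208 − 2P_{Borealis} + P_{Alta}).
∂π/∂P_{Borealis} = 282 − 4P_{Borealis} + P_{Alta} = 0 ⇒ P_{Borealis} = 70.5 + 0.25P_{Alta}.
Similarly P_{Alta} = 73.5 + 0.25P_{Borealis}.
Solving the two reaction functions simultaneously: (1 − (0.25)(0.25))P_{Borealis} = 70.5 + 0.25·73.5, so 0.9375P_{Borealis} = 88.875 and P_{Borealis} = 94.8.
Then P_{Alta} = 73.5 + 0.25·94.8 = 97.2.
q_{Borealis} = 208 − 2·94.8 + 97.2 = 115.6.

115.6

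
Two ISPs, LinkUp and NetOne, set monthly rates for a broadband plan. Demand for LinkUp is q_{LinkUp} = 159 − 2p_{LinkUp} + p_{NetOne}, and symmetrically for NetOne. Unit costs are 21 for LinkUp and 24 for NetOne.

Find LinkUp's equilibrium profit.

4305.92

LinkUp's profit: π = (p_{LinkUp} − 21)(159 − 2p_{LinkUp} + p_{NetOne}).
∂π/∂p_{LinkUp} = 201 − 4p_{LinkUp} + p_{NetOne} = 0 ⇒ p_{LinkUp} = 50.25 + 0.25p_{NetOne}.
Similarly p_{NetOne} = 51.75 + 0.25p_{LinkUp}.
Solving the two reaction functions simultaneously: (1 − (0.25)(0.25))p_{LinkUp} = 50.25 + 0.25·51.75, so 0.9375p_{LinkUp} = 63.1875 and p_{LinkUp} = 67.4.
Then p_{NetOne} = 51.75 + 0.25·67.4 = 68.6.
q_{LinkUp} = 159 − 2·67.4 + 68.6 = 92.8.
Profit = (67.4 − 21)·92.8 = 4305.92.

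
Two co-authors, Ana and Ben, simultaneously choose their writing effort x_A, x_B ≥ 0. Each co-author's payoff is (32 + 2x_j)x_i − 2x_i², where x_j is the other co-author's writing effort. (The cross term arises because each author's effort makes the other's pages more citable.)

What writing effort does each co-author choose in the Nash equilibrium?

16

Ana's payoff is (32 + 2x_B)x_A − 2x_A².
∂π/∂x_A = 32 + 2x_B − 4x_A = 0, so x_A = 8 + 0.5x_B.
The game is symmetric, so in equilibrium x_B = x_A: the reaction function gives 0.5x_A = 8, hence x_A = 16.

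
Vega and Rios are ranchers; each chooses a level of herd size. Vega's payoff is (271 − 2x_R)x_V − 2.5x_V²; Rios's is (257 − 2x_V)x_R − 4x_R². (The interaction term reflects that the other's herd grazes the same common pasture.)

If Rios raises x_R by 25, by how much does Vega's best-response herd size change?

Expanding Vega's payoff: 271x_V − 2x_Rx_V − 2.5x_V².
∂π/∂x_V = 271 − 2x_R − 5x_V = 0, so x_V = 54.2 − 0.4x_R.
The reaction-function slope is −0.4, so a 25-unit rise in x_R moves x_V by −0.4 × 25 = −10. Vega's best response falls — the actions are strategic substitutes.

-10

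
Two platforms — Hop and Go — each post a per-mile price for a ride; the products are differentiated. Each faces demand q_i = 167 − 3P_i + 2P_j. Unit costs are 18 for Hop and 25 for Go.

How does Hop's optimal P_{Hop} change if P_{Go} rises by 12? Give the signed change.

4

Hop's profit: π = (P_{Hop} − 18)(167 − 3P_{Hop} + 2P_{Go}).
∂π/∂P_{Hop} = 221 − 6P_{Hop} + 2P_{Go} = 0 ⇒ P_{Hop} = 221/6 + (1/3)P_{Go}.
The reaction-function slope is 1/3, so a 12-unit rise in P_{Go} moves P_{Hop} by 1/3 × 12 = 4. Hop's best response rises — the actions are strategic complements.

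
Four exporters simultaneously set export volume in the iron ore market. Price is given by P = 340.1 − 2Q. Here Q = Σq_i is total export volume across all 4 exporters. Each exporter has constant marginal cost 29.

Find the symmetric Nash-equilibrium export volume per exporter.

31.11

A representative exporter's profit is π_i = q_i(340.1 − 2Q) − 29q_i, with Q = q_i + Σ_{j≠i} q_j.
First-order condition: 311.1 − 4q_i − 2Σ_{j≠i} q_j = 0.
Imposing symmetry (q_j = q for all j) turns Σ_{j≠i} q_j into 3q, so 311.1 = 10q and q = 31.11.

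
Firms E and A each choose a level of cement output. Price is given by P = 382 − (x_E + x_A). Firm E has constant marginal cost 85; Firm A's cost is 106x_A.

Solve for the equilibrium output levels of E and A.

Firm E's profit: π = x_E(382 − (x_E + x_A)) − 85x_E.
∂π/∂x_E = 297 − 2x_E − x_A = 0, so x_E = 148.5 − 0.5x_A.
By the same steps for A: x_A = 138 − 0.5x_E.
Substituting the second reaction function into the first: x_E = 148.5 − 0.5(138 − 0.5x_E), which gives 0.75x_E = 79.5 ⇒ x_E = 106.
Then x_A = 138 − 0.5·106 = 85.

106, 85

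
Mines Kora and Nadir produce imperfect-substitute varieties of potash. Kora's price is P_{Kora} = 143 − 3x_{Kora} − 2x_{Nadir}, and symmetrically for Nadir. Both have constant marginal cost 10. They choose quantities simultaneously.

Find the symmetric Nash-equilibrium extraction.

Mine Kora's profit: π = x_{Kora}(143 − 3x_{Kora} − 2x_{Nadir}) − 10x_{Kora}.
∂π/∂x_{Kora} = 133 − 6x_{Kora} − 2x_{Nadir} = 0 ⇒ x_{Kora} = 133/6 − (1/3)x_{Nadir}.
By symmetry x_{Nadir} = x_{Kora}; substituting into the reaction function, (4/3)x_{Kora} = 133/6 and x_{Kora} = 16.625.

16.625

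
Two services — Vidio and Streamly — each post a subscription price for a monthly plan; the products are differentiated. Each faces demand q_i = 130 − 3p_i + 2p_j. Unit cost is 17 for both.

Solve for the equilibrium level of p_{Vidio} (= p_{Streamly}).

Vidio's profit: π = (p_{Vidio} − 17)(130 − 3p_{Vidio} + 2p_{Streamly}).
∂π/∂p_{Vidio} = 181 − 6p_{Vidio} + 2p_{Streamly} = 0 ⇒ p_{Vidio} = 181/6 + (1/3)p_{Streamly}.
The game is symmetric, so in equilibrium p_{Streamly} = p_{Vidio}: the reaction function gives (2/3)p_{Vidio} = 181/6, hence p_{Vidio} = 45.25.

45.25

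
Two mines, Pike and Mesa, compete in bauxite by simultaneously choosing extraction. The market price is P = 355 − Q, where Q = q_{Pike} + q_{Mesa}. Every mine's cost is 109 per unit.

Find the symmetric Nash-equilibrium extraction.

82

Mine Pike's profit: π = q_{Pike}(355 − (q_{Pike} + q_{Mesa})) − 109q_{Pike}.
∂π/∂q_{Pike} = 246 − 2q_{Pike} − q_{Mesa} = 0, so q_{Pike} = 123 − 0.5q_{Mesa}.
The game is symmetric, so in equilibrium q_{Mesa} = q_{Pike}: the reaction function gives 1.5q_{Pike} = 123, hence q_{Pike} = 82.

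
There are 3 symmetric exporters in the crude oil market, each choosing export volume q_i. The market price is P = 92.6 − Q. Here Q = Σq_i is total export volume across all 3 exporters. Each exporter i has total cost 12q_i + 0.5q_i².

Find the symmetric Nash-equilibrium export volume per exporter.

16.12

A representative exporter's profit is π_i = q_i(92.6 − Q) − 12q_i − 0.5q_i², with Q = q_i + Σ_{j≠i} q_j.
First-order condition: 80.6 − 3q_i − Σ_{j≠i} q_j = 0.
Imposing symmetry (q_j = q for all j) turns Σ_{j≠i} q_j into 2q, so 80.6 = 5q and q = 16.12.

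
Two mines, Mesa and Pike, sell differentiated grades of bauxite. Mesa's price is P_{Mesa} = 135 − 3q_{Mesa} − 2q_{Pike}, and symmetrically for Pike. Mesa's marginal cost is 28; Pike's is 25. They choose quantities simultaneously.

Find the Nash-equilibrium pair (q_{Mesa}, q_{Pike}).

13.1875, 13.9375

Mine Mesa's profit: π = q_{Mesa}(135 − 3q_{Mesa} − 2q_{Pike}) − 28q_{Mesa}.
∂π/∂q_{Mesa} = 107 − 6q_{Mesa} − 2q_{Pike} = 0 ⇒ q_{Mesa} = 107/6 − (1/3)q_{Pike}.
Similarly q_{Pike} = 55/3 − (1/3)q_{Mesa}.
Solving the two reaction functions simultaneously: (1 − (−1/3)(−1/3))q_{Mesa} = 107/6 − (1/3)·(55/3), so (8/9)q_{Mesa} = 211/18 and q_{Mesa} = 13.1875.
Then q_{Pike} = 55/3 − (1/3)·13.1875 = 13.9375.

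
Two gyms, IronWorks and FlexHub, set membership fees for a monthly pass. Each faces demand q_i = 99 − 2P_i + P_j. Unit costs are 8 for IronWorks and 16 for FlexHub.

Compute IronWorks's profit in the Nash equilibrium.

1971.92

IronWorks's profit: π = (P_{IronWorks} − 8)(99 − 2P_{IronWorks} + P_{FlexHub}).
∂π/∂P_{IronWorks} = 115 − 4P_{IronWorks} + P_{FlexHub} = 0 ⇒ P_{IronWorks} = 28.75 + 0.25P_{FlexHub}.
Similarly P_{FlexHub} = 32.75 + 0.25P_{IronWorks}.
Plugging P_{FlexHub} into IronWorks's best response: P_{IronWorks} = 28.75 + 0.25(32.75 + 0.25P_{IronWorks}) ⇒ 0.9375P_{IronWorks} = 36.9375, so P_{IronWorks} = 39.4.
Then P_{FlexHub} = 32.75 + 0.25·39.4 = 42.6.
q_{IronWorks} = 99 − 2·39.4 + 42.6 = 62.8.
Profit = (39.4 − 8)·62.8 = 1971.92.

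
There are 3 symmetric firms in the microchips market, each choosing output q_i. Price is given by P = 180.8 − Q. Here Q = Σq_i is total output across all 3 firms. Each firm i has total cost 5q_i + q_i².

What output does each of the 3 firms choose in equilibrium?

A representative firm's profit is π_i = q_i(180.8 − Q) − 5q_i − q_i², with Q = q_i + Σ_{j≠i} q_j.
First-order condition: 175.8 − 4q_i − Σ_{j≠i} q_j = 0.
In a symmetric equilibrium every firm chooses the same q, so Σ_{j≠i} q_j = 2q. The condition becomes 175.8 − 6q = 0, giving q = 175.8/6 = 29.3.

29.3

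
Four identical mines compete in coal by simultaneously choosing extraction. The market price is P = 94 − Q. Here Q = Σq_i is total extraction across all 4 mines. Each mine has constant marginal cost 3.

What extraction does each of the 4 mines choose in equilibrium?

A representative mine's profit is π_i = q_i(94 − Q) − 3q_i, with Q = q_i + Σ_{j≠i} q_j.
First-order condition: 91 − 2q_i − Σ_{j≠i} q_j = 0.
With identical mines, set every q_j = q: then 91 − 2q − 3q = 0, i.e. q = 91/5 = 18.2.

18.2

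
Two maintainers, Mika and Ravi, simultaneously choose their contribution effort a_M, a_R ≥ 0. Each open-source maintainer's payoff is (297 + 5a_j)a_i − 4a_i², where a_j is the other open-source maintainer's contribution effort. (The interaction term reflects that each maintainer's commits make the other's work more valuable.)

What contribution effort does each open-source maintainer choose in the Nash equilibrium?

99

Mika's payoff is (297 + 5a_R)a_M − 4a_M².
∂π/∂a_M = 297 + 5a_R − 8a_M = 0, so a_M = 37.125 + 0.625a_R.
The game is symmetric, so in equilibrium a_R = a_M: the reaction function gives 0.375a_M = 37.125, hence a_M = 99.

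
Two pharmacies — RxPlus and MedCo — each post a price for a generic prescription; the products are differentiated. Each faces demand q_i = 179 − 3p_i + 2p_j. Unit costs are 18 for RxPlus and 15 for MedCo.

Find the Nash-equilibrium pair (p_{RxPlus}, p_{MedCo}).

57.6875, 56.5625

RxPlus's profit: π = (p_{RxPlus} − 18)(179 − 3p_{RxPlus} + 2p_{MedCo}).
∂π/∂p_{RxPlus} = 233 − 6p_{RxPlus} + 2p_{MedCo} = 0 ⇒ p_{RxPlus} = 233/6 + (1/3)p_{MedCo}.
Similarly p_{MedCo} = 112/3 + (1/3)p_{RxPlus}.
Plugging p_{MedCo} into RxPlus's best response: p_{RxPlus} = 233/6 + (1/3)(112/3 + (1/3)p_{RxPlus}) ⇒ (8/9)p_{RxPlus} = 923/18, so p_{RxPlus} = 57.6875.
Then p_{MedCo} = 112/3 + (1/3)·57.6875 = 56.5625.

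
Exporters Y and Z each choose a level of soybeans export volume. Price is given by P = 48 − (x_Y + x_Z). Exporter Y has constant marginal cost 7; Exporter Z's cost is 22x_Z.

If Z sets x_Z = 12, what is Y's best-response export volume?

14.5

Exporter Y's profit: π = x_Y(48 − (x_Y + x_Z)) − 7x_Y.
∂π/∂x_Y = 41 − 2x_Y − x_Z = 0, so x_Y = 20.5 − 0.5x_Z.
At x_Z = 12: x_Y = 20.5 − 0.5·12 = 14.5.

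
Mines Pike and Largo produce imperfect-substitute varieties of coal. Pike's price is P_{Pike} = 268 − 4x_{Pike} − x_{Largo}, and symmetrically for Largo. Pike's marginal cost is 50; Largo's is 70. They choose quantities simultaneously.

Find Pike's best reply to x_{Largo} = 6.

Mine Pike's profit: π = x_{Pike}(268 − 4x_{Pike} − x_{Largo}) − 50x_{Pike}.
∂π/∂x_{Pike} = 218 − 8x_{Pike} − x_{Largo} = 0 ⇒ x_{Pike} = 27.25 − 0.125x_{Largo}.
At x_{Largo} = 6: x_{Pike} = 27.25 − 0.125·6 = 26.5.

26.5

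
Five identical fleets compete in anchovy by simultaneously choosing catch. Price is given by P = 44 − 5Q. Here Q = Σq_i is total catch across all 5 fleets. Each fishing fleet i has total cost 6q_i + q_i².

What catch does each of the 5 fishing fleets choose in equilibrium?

1.1875

A representative fishing fleet's profit is π_i = q_i(44 − 5Q) − 6q_i − q_i², with Q = q_i + Σ_{j≠i} q_j.
First-order condition: 38 − 12q_i − 5Σ_{j≠i} q_j = 0.
With identical fishing fleets, set every q_j = q: then 38 − 12q − 20q = 0, i.e. q = 38/32 = 1.1875.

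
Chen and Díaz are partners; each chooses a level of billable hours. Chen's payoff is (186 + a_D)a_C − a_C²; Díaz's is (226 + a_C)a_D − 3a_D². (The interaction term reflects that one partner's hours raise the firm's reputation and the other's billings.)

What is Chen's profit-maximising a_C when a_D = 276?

231

Expanding Chen's payoff: 186a_C + a_Da_C − a_C².
∂π/∂a_C = 186 + a_D − 2a_C = 0, so a_C = 93 + 0.5a_D.
At a_D = 276: a_C = 93 + 0.5·276 = 231.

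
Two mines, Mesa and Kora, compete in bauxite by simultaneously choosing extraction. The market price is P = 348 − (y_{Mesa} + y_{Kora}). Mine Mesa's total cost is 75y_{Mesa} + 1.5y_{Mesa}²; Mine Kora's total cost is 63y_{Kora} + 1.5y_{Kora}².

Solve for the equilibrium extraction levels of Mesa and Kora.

Mine Mesa's profit: π = y_{Mesa}(348 − (y_{Mesa} + y_{Kora})) − 75y_{Mesa} − 1.5y_{Mesa}².
∂π/∂y_{Mesa} = 273 − 5y_{Mesa} − y_{Kora} = 0, so y_{Mesa} = 54.6 − 0.2y_{Kora}.
By the same steps for Kora: y_{Kora} = 57 − 0.2y_{Mesa}.
Plugging y_{Kora} into Mesa's best response: y_{Mesa} = 54.6 − 0.2(57 − 0.2y_{Mesa}) ⇒ 0.96y_{Mesa} = 43.2, so y_{Mesa} = 45.
Then y_{Kora} = 57 − 0.2·45 = 48.

45, 48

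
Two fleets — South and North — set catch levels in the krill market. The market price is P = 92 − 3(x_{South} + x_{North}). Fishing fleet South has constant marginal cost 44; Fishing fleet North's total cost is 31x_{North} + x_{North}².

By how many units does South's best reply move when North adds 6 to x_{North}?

-3

Fishing fleet South's profit: π = x_{South}(92 − 3(x_{South} + x_{North})) − 44x_{South}.
∂π/∂x_{South} = 48 − 6x_{South} − 3x_{North} = 0, so x_{South} = 8 − 0.5x_{North}.
The reaction-function slope is −0.5, so a 6-unit rise in x_{North} moves x_{South} by −0.5 × 6 = −3. South's best response falls — the actions are strategic substitutes.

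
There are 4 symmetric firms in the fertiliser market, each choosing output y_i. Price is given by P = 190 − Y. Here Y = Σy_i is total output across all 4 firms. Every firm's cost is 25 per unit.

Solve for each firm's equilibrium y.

33

A representative firm's profit is π_i = y_i(190 − Y) − 25y_i, with Y = y_i + Σ_{j≠i} y_j.
First-order condition: 165 − 2y_i − Σ_{j≠i} y_j = 0.
Imposing symmetry (y_j = y for all j) turns Σ_{j≠i} y_j into 3y, so 165 = 5y and y = 33.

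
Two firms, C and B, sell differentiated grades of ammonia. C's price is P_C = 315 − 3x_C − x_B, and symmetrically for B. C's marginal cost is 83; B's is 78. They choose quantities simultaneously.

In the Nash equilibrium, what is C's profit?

3267

Firm C's profit: π = x_C(315 − 3x_C − x_B) − 83x_C.
∂π/∂x_C = 232 − 6x_C − x_B = 0 ⇒ x_C = 116/3 − (1/6)x_B.
Similarly x_B = 39.5 − (1/6)x_C.
Substituting the second reaction function into the first: x_C = 116/3 − (1/6)(39.5 − (1/6)x_C), which gives (35/36)x_C = 385/12 ⇒ x_C = 33.
Then x_B = 39.5 − (1/6)·33 = 34.
P_C = 315 − 3·33 − 34 = 182.
Profit = (182 − 83)·33 = 3267.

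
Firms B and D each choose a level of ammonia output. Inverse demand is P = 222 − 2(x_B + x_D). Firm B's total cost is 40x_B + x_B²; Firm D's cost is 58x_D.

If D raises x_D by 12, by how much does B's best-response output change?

-4

Firm B's profit: π = x_B(222 − 2(x_B + x_D)) − 40x_B − x_B².
∂π/∂x_B = 182 − 6x_B − 2x_D = 0, so x_B = 91/3 − (1/3)x_D.
The reaction-function slope is −1/3, so a 12-unit rise in x_D moves x_B by −1/3 × 12 = −4. B's best response falls — the actions are strategic substitutes.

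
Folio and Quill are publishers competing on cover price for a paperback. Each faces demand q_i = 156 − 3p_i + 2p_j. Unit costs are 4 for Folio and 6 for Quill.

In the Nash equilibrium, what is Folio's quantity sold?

Folio's profit: π = (p_{Folio} − 4)(156 − 3p_{Folio} + 2p_{Quill}).
∂π/∂p_{Folio} = 168 − 6p_{Folio} + 2p_{Quill} = 0 ⇒ p_{Folio} = 28 + (1/3)p_{Quill}.
Similarly p_{Quill} = 29 + (1/3)p_{Folio}.
Solving the two reaction functions simultaneously: (1 − (1/3)(1/3))p_{Folio} = 28 + (1/3)·29, so (8/9)p_{Folio} = 113/3 and p_{Folio} = 42.375.
Then p_{Quill} = 29 + (1/3)·42.375 = 43.125.
q_{Folio} = 156 − 3·42.375 + 2·43.125 = 115.125.

115.125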